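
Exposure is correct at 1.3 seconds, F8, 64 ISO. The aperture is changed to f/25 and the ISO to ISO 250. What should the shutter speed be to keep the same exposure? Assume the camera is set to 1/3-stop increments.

Aperture: f/8 → f/9 → f/10 → f/11 → f/13 → f/14 → f/16 → f/18 → f/20 → f/22 → f/25 — 3 1/3 stops smaller aperture (darker).
ISO: 64 → 80 → 100 → 125 → 160 → 200 → 250 — 2 stops raised (brighter).
Net change so far: 1 1/3 stops darker. Offset with the shutter speed: 1.3 → 1.6 → 2 → 2.5 → 3.2.

3.2 s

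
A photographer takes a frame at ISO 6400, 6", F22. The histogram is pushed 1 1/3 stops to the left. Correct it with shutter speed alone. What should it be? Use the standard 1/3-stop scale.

Underexposed by 1 1/3 stops → need 1 1/3 stops brighter.
Shutter speed: 6 → 8 → 10 → 13 → 15.

15 s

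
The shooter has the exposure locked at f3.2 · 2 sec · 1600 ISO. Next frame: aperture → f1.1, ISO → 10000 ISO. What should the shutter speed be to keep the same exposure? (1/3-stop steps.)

1/25s

Aperture: f/3.2 → f/2.8 → f/2.5 → f/2.2 → f/2 → f/1.8 → f/1.6 → f/1.4 → f/1.2 → f/1.1 — 3 stops opened up (brighter).
ISO: 1600 → 2000 → 2500 → 3200 → 4000 → 5000 → 6400 → 8000 → 10000 — 2 2/3 stops higher (brighter).
Net change so far: 5 2/3 stops brighter. Offset with the shutter speed: 2 → 1.6 → 1.3 → 1 → 0.8 → 0.6 → 0.5 → 0.4 → 0.3 → 1/4 → 1/5 → 1/6 → 1/8 → 1/10 → 1/13 → 1/15 → 1/20 → 1/25.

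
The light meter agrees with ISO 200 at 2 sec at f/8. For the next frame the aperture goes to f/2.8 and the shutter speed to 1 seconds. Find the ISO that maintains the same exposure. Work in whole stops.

ISO 50

Aperture: f/8 → f/5.6 → f/4 → f/2.8 — 3 stops opened up (brighter).
Shutter speed: 2 → 1 — 1 stop faster (darker).
Net change so far: 2 stops brighter. Offset with the ISO: 200 → 100 → 50.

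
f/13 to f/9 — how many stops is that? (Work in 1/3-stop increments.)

1 stop

f/13 → f/11 → f/10 → f/9 — count the steps: 3 third-stops = 1 stop.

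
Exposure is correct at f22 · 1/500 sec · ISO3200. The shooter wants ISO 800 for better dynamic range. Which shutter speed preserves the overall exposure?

1/125s

ISO: 3200 → 1600 → 800 — 2 stops lower (darker).
Need 2 stops brighter from the shutter speed: 1/500 → 1/250 → 1/125.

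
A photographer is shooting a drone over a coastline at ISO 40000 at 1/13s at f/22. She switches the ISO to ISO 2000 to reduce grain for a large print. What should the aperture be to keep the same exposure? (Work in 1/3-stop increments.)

ISO: 40000 → 32000 → 25600 → 20000 → 16000 → 12800 → 10000 → 8000 → 6400 → 5000 → 4000 → 3200 → 2500 → 2000 — 4 1/3 stops dropped (darker).
Need 4 1/3 stops brighter from the aperture: f/22 → f/20 → f/18 → f/16 → f/14 → f/13 → f/11 → f/10 → f/9 → f/8 → f/7.1 → f/6.3 → f/5.6 → f/5.

f/5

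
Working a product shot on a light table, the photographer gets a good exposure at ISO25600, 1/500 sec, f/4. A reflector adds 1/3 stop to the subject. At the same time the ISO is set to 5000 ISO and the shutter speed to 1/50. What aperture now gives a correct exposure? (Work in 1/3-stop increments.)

f/6.3

Scene light: 1/3 stop brighter.
ISO: 25600 → 20000 → 16000 → 12800 → 10000 → 8000 → 6400 → 5000 — 2 1/3 stops dropped (darker).
Shutter speed: 1/500 → 1/400 → 1/320 → 1/250 → 1/200 → 1/160 → 1/125 → 1/100 → 1/80 → 1/60 → 1/50 — 3 1/3 stops longer (brighter).
Net so far: 1 1/3 stops brighter. Aperture: f/4 → f/4.5 → f/5 → f/5.6 → f/6.3.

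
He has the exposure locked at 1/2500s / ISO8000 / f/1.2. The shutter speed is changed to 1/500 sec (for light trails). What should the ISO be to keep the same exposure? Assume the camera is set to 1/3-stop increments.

Shutter speed: 1/2500 → 1/2000 → 1/1600 → 1/1250 → 1/1000 → 1/800 → 1/640 → 1/500 — 2 1/3 stops longer (brighter).
Need 2 1/3 stops darker from the ISO: 8000 → 6400 → 5000 → 4000 → 3200 → 2500 → 2000 → 1600.

ISO 1600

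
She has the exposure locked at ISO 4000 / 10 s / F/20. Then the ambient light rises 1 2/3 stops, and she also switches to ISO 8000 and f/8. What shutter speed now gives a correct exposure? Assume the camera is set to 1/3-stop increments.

Scene light: 1 2/3 stops brighter.
ISO: 4000 → 5000 → 6400 → 8000 — 1 stop raised (brighter).
Aperture: f/20 → f/18 → f/16 → f/14 → f/13 → f/11 → f/10 → f/9 → f/8 — 2 2/3 stops larger aperture (brighter).
Net so far: 5 1/3 stops brighter. Shutter speed: 10 → 8 → 6 → 5 → 4 → 3.2 → 2.5 → 2 → 1.6 → 1.3 → 1 → 0.8 → 0.6 → 0.5 → 0.4 → 0.3 → 1/4.

1/4s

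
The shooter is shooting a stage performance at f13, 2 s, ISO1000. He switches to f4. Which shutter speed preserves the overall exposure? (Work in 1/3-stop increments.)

Aperture: f/13 → f/11 → f/10 → f/9 → f/8 → f/7.1 → f/6.3 → f/5.6 → f/5 → f/4.5 → f/4 — 3 1/3 stops opened up (brighter).
Need 3 1/3 stops darker from the shutter speed: 2 → 1.6 → 1.3 → 1 → 0.8 → 0.6 → 0.5 → 0.4 → 0.3 → 1/4 → 1/5.

1/5s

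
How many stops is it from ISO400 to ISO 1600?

2 stops

400 → 800 → 1600 — count the steps: 2 stops.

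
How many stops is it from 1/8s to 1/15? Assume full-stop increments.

1/8 → 1/15 — count the steps: 1 stop.

1 stop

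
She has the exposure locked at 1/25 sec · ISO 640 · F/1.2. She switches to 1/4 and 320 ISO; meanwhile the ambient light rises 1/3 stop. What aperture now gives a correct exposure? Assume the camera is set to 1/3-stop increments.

f/2.5

Scene light: 1/3 stop brighter.
Shutter speed: 1/25 → 1/20 → 1/15 → 1/13 → 1/10 → 1/8 → 1/6 → 1/5 → 1/4 — 2 2/3 stops longer (brighter).
ISO: 640 → 500 → 400 → 320 — 1 stop dropped (darker).
Net so far: 2 stops brighter. Aperture: f/1.2 → f/1.4 → f/1.6 → f/1.8 → f/2 → f/2.2 → f/2.5.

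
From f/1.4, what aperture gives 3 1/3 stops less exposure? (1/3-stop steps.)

f/4.5

Aperture: f/1.4 → f/1.6 → f/1.8 → f/2 → f/2.2 → f/2.5 → f/2.8 → f/3.2 → f/3.5 → f/4 → f/4.5 — 3 1/3 stops smaller aperture (darker).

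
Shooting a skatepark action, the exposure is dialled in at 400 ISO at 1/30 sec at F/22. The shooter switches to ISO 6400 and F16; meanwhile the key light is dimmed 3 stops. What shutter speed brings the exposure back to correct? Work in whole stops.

1/125s

Scene light: 3 stops darker.
ISO: 400 → 800 → 1600 → 3200 → 6400 — 4 stops higher (brighter).
Aperture: f/22 → f/16 — 1 stop opened up (brighter).
Net so far: 2 stops brighter. Shutter speed: 1/30 → 1/60 → 1/125.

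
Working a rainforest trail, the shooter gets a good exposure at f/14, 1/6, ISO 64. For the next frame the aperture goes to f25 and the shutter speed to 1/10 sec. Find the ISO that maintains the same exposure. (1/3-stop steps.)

Aperture: f/14 → f/16 → f/18 → f/20 → f/22 → f/25 — 1 2/3 stops stopped down (darker).
Shutter speed: 1/6 → 1/8 → 1/10 — 2/3 stop shorter (darker).
Net change so far: 2 1/3 stops darker. Offset with the ISO: 64 → 80 → 100 → 125 → 160 → 200 → 250 → 320.

ISO 320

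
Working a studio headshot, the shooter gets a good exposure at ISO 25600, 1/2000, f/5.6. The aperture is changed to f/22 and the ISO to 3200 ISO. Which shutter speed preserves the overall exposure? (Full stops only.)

1/15s

Aperture: f/5.6 → f/8 → f/11 → f/16 → f/22 — 4 stops smaller aperture (darker).
ISO: 25600 → 12800 → 6400 → 3200 — 3 stops dropped (darker).
Net change so far: 7 stops darker. Offset with the shutter speed: 1/2000 → 1/1000 → 1/500 → 1/250 → 1/125 → 1/60 → 1/30 → 1/15.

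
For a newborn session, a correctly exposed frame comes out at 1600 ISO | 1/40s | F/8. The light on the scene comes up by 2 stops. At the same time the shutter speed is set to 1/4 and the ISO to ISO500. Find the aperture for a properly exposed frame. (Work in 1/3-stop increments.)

Scene light: 2 stops brighter.
Shutter speed: 1/40 → 1/30 → 1/25 → 1/20 → 1/15 → 1/13 → 1/10 → 1/8 → 1/6 → 1/5 → 1/4 — 3 1/3 stops longer (brighter).
ISO: 1600 → 1250 → 1000 → 800 → 640 → 500 — 1 2/3 stops lower (darker).
Net so far: 3 2/3 stops brighter. Aperture: f/8 → f/9 → f/10 → f/11 → f/13 → f/14 → f/16 → f/18 → f/20 → f/22 → f/25 → f/29.

f/29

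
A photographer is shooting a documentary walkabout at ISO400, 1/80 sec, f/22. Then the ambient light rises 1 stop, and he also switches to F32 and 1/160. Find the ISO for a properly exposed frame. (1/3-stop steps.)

Scene light: 1 stop brighter.
Aperture: f/22 → f/25 → f/29 → f/32 — 1 stop narrower (darker).
Shutter speed: 1/80 → 1/100 → 1/125 → 1/160 — 1 stop faster (darker).
Net so far: 1 stop darker. ISO: 400 → 500 → 640 → 800.

ISO 800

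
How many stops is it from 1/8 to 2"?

1/8 → 1/4 → 1/2 → 1 → 2 — count the steps: 4 stops.

4 stops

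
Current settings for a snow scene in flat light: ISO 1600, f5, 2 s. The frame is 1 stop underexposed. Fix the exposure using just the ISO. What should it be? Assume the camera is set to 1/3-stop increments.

ISO 3200

Underexposed by 1 stop → need 1 stop brighter.
ISO: 1600 → 2000 → 2500 → 3200.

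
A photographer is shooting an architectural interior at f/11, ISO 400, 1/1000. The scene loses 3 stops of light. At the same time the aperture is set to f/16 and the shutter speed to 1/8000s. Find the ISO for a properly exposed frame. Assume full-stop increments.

Scene light: 3 stops darker.
Aperture: f/11 → f/16 — 1 stop smaller aperture (darker).
Shutter speed: 1/1000 → 1/2000 → 1/4000 → 1/8000 — 3 stops faster (darker).
Net so far: 7 stops darker. ISO: 400 → 800 → 1600 → 3200 → 6400 → 12800 → 25600 → 51200.

ISO 51200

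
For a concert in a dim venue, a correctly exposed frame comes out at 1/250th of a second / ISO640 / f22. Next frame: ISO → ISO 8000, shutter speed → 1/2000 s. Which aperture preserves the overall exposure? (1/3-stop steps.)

ISO: 640 → 800 → 1000 → 1250 → 1600 → 2000 → 2500 → 3200 → 4000 → 5000 → 6400 → 8000 — 3 2/3 stops higher (brighter).
Shutter speed: 1/250 → 1/320 → 1/400 → 1/500 → 1/640 → 1/800 → 1/1000 → 1/1250 → 1/1600 → 1/2000 — 3 stops faster (darker).
Net change so far: 2/3 stop brighter. Offset with the aperture: f/22 → f/25 → f/29.

f/29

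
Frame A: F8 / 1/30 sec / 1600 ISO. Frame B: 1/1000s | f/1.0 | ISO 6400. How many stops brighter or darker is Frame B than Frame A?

3 stops brighter

Aperture: f/8 → f/5.6 → f/4 → f/2.8 → f/2 → f/1.4 → f/1.0 — 6 stops larger aperture (brighter).
Shutter speed: 1/30 → 1/60 → 1/125 → 1/250 → 1/500 → 1/1000 — 5 stops faster (darker).
ISO: 1600 → 3200 → 6400 — 2 stops raised (brighter).
Net: +6 −5 +2 = +3 stops.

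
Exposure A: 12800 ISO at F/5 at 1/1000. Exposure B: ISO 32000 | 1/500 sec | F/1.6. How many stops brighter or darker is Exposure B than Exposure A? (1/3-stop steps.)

Aperture: f/5 → f/4.5 → f/4 → f/3.5 → f/3.2 → f/2.8 → f/2.5 → f/2.2 → f/2 → f/1.8 → f/1.6 — 3 1/3 stops larger aperture (brighter).
Shutter speed: 1/1000 → 1/800 → 1/640 → 1/500 — 1 stop longer (brighter).
ISO: 12800 → 16000 → 20000 → 25600 → 32000 — 1 1/3 stops raised (brighter).
Net: +3 1/3 +1 +1 1/3 = +5 2/3 stops.

5 2/3 stops brighter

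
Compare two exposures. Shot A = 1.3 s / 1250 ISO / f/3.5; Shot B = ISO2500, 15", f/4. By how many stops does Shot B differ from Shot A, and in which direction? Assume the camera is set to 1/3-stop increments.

4 1/3 stops brighter

Aperture: f/3.5 → f/4 — 1/3 stop smaller aperture (darker).
Shutter speed: 1.3 → 1.6 → 2 → 2.5 → 3.2 → 4 → 5 → 6 → 8 → 10 → 13 → 15 — 3 2/3 stops slower (brighter).
ISO: 1250 → 1600 → 2000 → 2500 — 1 stop higher (brighter).
Net: −1/3 +3 2/3 +1 = +4 1/3 stops.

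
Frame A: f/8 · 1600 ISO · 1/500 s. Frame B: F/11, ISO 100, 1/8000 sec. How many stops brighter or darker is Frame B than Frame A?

Aperture: f/8 → f/11 — 1 stop narrower (darker).
Shutter speed: 1/500 → 1/1000 → 1/2000 → 1/4000 → 1/8000 — 4 stops faster (darker).
ISO: 1600 → 800 → 400 → 200 → 100 — 4 stops dropped (darker).
Net: −1 −4 −4 = −9 stops.

9 stops darker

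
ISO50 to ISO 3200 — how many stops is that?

50 → 100 → 200 → 400 → 800 → 1600 → 3200 — count the steps: 6 stops.

6 stops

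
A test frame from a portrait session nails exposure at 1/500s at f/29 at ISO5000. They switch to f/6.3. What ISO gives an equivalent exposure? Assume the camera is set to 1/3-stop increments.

ISO 250

Aperture: f/29 → f/25 → f/22 → f/20 → f/18 → f/16 → f/14 → f/13 → f/11 → f/10 → f/9 → f/8 → f/7.1 → f/6.3 — 4 1/3 stops larger aperture (brighter).
Need 4 1/3 stops darker from the ISO: 5000 → 4000 → 3200 → 2500 → 2000 → 1600 → 1250 → 1000 → 800 → 640 → 500 → 400 → 320 → 250.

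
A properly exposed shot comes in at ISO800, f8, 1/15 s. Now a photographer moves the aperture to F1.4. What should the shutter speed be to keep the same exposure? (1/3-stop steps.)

Aperture: f/8 → f/7.1 → f/6.3 → f/5.6 → f/5 → f/4.5 → f/4 → f/3.5 → f/3.2 → f/2.8 → f/2.5 → f/2.2 → f/2 → f/1.8 → f/1.6 → f/1.4 — 5 stops wider (brighter).
Need 5 stops darker from the shutter speed: 1/15 → 1/20 → 1/25 → 1/30 → 1/40 → 1/50 → 1/60 → 1/80 → 1/100 → 1/125 → 1/160 → 1/200 → 1/250 → 1/320 → 1/400 → 1/500.

1/500s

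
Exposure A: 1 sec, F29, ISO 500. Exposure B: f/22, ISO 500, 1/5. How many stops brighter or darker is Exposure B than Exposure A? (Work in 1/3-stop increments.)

1 2/3 stops darker

Aperture: f/29 → f/25 → f/22 — 2/3 stop opened up (brighter).
Shutter speed: 1 → 0.8 → 0.6 → 0.5 → 0.4 → 0.3 → 1/4 → 1/5 — 2 1/3 stops shorter (darker).
ISO: unchanged.
Net: +2/3 −2 1/3 = −1 2/3 stops.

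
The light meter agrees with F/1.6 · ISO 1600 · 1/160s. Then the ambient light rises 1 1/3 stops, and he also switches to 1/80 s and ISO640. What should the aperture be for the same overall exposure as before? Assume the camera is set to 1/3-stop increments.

f/2.2

Scene light: 1 1/3 stops brighter.
Shutter speed: 1/160 → 1/125 → 1/100 → 1/80 — 1 stop longer (brighter).
ISO: 1600 → 1250 → 1000 → 800 → 640 — 1 1/3 stops lower (darker).
Net so far: 1 stop brighter. Aperture: f/1.6 → f/1.8 → f/2 → f/2.2.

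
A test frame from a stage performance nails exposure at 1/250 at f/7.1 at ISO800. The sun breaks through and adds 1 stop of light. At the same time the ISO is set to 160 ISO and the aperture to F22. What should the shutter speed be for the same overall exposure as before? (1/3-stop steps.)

1/10s

Scene light: 1 stop brighter.
ISO: 800 → 640 → 500 → 400 → 320 → 250 → 200 → 160 — 2 1/3 stops dropped (darker).
Aperture: f/7.1 → f/8 → f/9 → f/10 → f/11 → f/13 → f/14 → f/16 → f/18 → f/20 → f/22 — 3 1/3 stops smaller aperture (darker).
Net so far: 4 2/3 stops darker. Shutter speed: 1/250 → 1/200 → 1/160 → 1/125 → 1/100 → 1/80 → 1/60 → 1/50 → 1/40 → 1/30 → 1/25 → 1/20 → 1/15 → 1/13 → 1/10.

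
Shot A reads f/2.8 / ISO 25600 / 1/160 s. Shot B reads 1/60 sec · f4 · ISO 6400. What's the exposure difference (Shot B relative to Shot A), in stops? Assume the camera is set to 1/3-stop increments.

Aperture: f/2.8 → f/3.2 → f/3.5 → f/4 — 1 stop smaller aperture (darker).
Shutter speed: 1/160 → 1/125 → 1/100 → 1/80 → 1/60 — 1 1/3 stops slower (brighter).
ISO: 25600 → 20000 → 16000 → 12800 → 10000 → 8000 → 6400 — 2 stops lower (darker).
Net: −1 +1 1/3 −2 = −1 2/3 stops.

1 2/3 stops darker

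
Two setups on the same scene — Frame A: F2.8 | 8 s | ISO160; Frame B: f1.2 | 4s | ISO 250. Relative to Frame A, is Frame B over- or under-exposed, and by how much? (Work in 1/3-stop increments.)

2 stops brighter

Aperture: f/2.8 → f/2.5 → f/2.2 → f/2 → f/1.8 → f/1.6 → f/1.4 → f/1.2 — 2 1/3 stops wider (brighter).
Shutter speed: 8 → 6 → 5 → 4 — 1 stop faster (darker).
ISO: 160 → 200 → 250 — 2/3 stop higher (brighter).
Net: +2 1/3 −1 +2/3 = +2 stops.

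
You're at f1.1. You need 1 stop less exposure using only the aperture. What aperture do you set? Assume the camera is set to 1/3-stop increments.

f/1.6

Aperture: f/1.1 → f/1.2 → f/1.4 → f/1.6 — 1 stop smaller aperture (darker).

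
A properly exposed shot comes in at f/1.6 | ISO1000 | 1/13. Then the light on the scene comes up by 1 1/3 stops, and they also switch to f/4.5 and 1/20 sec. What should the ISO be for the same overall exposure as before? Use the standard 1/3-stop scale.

Scene light: 1 1/3 stops brighter.
Aperture: f/1.6 → f/1.8 → f/2 → f/2.2 → f/2.5 → f/2.8 → f/3.2 → f/3.5 → f/4 → f/4.5 — 3 stops smaller aperture (darker).
Shutter speed: 1/13 → 1/15 → 1/20 — 2/3 stop shorter (darker).
Net so far: 2 1/3 stops darker. ISO: 1000 → 1250 → 1600 → 2000 → 2500 → 3200 → 4000 → 5000.

ISO 5000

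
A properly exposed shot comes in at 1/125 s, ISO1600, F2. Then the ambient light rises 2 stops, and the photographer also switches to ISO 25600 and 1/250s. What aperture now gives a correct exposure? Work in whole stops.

Scene light: 2 stops brighter.
ISO: 1600 → 3200 → 6400 → 12800 → 25600 — 4 stops raised (brighter).
Shutter speed: 1/125 → 1/250 — 1 stop shorter (darker).
Net so far: 5 stops brighter. Aperture: f/2 → f/2.8 → f/4 → f/5.6 → f/8 → f/11.

f/11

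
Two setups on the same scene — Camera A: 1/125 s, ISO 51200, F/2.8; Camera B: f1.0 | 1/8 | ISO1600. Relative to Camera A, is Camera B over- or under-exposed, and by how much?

Aperture: f/2.8 → f/2 → f/1.4 → f/1.0 — 3 stops larger aperture (brighter).
Shutter speed: 1/125 → 1/60 → 1/30 → 1/15 → 1/8 — 4 stops slower (brighter).
ISO: 51200 → 25600 → 12800 → 6400 → 3200 → 1600 — 5 stops dropped (darker).
Net: +3 +4 −5 = +2 stops.

2 stops brighter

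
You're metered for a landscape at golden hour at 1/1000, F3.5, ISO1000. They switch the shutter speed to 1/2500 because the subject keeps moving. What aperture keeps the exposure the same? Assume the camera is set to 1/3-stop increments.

Shutter speed: 1/1000 → 1/1250 → 1/1600 → 1/2000 → 1/2500 — 1 1/3 stops shorter (darker).
Need 1 1/3 stops brighter from the aperture: f/3.5 → f/3.2 → f/2.8 → f/2.5 → f/2.2.

f/2.2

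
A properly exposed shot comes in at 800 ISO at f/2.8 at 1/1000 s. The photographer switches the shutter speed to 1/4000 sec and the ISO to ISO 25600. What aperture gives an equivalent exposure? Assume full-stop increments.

Shutter speed: 1/1000 → 1/2000 → 1/4000 — 2 stops faster (darker).
ISO: 800 → 1600 → 3200 → 6400 → 12800 → 25600 — 5 stops higher (brighter).
Net change so far: 3 stops brighter. Offset with the aperture: f/2.8 → f/4 → f/5.6 → f/8.

f/8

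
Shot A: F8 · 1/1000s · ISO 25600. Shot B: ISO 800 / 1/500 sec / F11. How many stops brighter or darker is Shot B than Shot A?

5 stops darker

Aperture: f/8 → f/11 — 1 stop narrower (darker).
Shutter speed: 1/1000 → 1/500 — 1 stop longer (brighter).
ISO: 25600 → 12800 → 6400 → 3200 → 1600 → 800 — 5 stops lower (darker).
Net: −1 +1 −5 = −5 stops.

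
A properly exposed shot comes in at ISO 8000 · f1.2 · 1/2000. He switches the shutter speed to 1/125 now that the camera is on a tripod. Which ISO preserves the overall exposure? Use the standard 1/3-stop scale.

Shutter speed: 1/2000 → 1/1600 → 1/1250 → 1/1000 → 1/800 → 1/640 → 1/500 → 1/400 → 1/320 → 1/250 → 1/200 → 1/160 → 1/125 — 4 stops slower (brighter).
Need 4 stops darker from the ISO: 8000 → 6400 → 5000 → 4000 → 3200 → 2500 → 2000 → 1600 → 1250 → 1000 → 800 → 640 → 500.

ISO 500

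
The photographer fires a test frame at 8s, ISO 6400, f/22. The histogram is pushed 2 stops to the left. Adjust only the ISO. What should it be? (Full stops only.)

ISO 25600

Underexposed by 2 stops → need 2 stops brighter.
ISO: 6400 → 12800 → 25600.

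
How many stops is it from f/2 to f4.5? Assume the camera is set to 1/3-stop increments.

f/2 → f/2.2 → f/2.5 → f/2.8 → f/3.2 → f/3.5 → f/4 → f/4.5 — count the steps: 7 third-stops = 2 1/3 stops.

2 1/3 stops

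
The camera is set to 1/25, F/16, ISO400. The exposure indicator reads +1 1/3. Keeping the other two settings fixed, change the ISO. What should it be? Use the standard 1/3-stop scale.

Overexposed by 1 1/3 stops → need 1 1/3 stops darker.
ISO: 400 → 320 → 250 → 200 → 160.

ISO 160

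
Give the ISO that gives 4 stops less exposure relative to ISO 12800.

ISO 800

ISO: 12800 → 6400 → 3200 → 1600 → 800 — 4 stops dropped (darker).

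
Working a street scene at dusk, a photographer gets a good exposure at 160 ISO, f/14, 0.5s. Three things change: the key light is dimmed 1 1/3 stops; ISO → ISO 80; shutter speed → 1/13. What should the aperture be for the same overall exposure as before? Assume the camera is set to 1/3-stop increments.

f/2.5

Scene light: 1 1/3 stops darker.
ISO: 160 → 125 → 100 → 80 — 1 stop lower (darker).
Shutter speed: 0.5 → 0.4 → 0.3 → 1/4 → 1/5 → 1/6 → 1/8 → 1/10 → 1/13 — 2 2/3 stops shorter (darker).
Net so far: 5 stops darker. Aperture: f/14 → f/13 → f/11 → f/10 → f/9 → f/8 → f/7.1 → f/6.3 → f/5.6 → f/5 → f/4.5 → f/4 → f/3.5 → f/3.2 → f/2.8 → f/2.5.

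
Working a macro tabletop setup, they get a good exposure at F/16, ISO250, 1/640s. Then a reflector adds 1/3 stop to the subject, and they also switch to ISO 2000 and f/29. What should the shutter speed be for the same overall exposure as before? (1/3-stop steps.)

Scene light: 1/3 stop brighter.
ISO: 250 → 320 → 400 → 500 → 640 → 800 → 1000 → 1250 → 1600 → 2000 — 3 stops raised (brighter).
Aperture: f/16 → f/18 → f/20 → f/22 → f/25 → f/29 — 1 2/3 stops smaller aperture (darker).
Net so far: 1 2/3 stops brighter. Shutter speed: 1/640 → 1/800 → 1/1000 → 1/1250 → 1/1600 → 1/2000.

1/2000s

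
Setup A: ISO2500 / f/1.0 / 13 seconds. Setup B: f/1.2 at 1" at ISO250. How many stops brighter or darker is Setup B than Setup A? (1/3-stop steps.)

7 2/3 stops darker

Aperture: f/1.0 → f/1.1 → f/1.2 — 2/3 stop narrower (darker).
Shutter speed: 13 → 10 → 8 → 6 → 5 → 4 → 3.2 → 2.5 → 2 → 1.6 → 1.3 → 1 — 3 2/3 stops shorter (darker).
ISO: 2500 → 2000 → 1600 → 1250 → 1000 → 800 → 640 → 500 → 400 → 320 → 250 — 3 1/3 stops dropped (darker).
Net: −2/3 −3 2/3 −3 1/3 = −7 2/3 stops.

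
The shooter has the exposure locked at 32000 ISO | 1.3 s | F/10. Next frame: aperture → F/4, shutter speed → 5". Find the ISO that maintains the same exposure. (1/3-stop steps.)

ISO 1250

Aperture: f/10 → f/9 → f/8 → f/7.1 → f/6.3 → f/5.6 → f/5 → f/4.5 → f/4 — 2 2/3 stops opened up (brighter).
Shutter speed: 1.3 → 1.6 → 2 → 2.5 → 3.2 → 4 → 5 — 2 stops slower (brighter).
Net change so far: 4 2/3 stops brighter. Offset with the ISO: 32000 → 25600 → 20000 → 16000 → 12800 → 10000 → 8000 → 6400 → 5000 → 4000 → 3200 → 2500 → 2000 → 1600 → 1250.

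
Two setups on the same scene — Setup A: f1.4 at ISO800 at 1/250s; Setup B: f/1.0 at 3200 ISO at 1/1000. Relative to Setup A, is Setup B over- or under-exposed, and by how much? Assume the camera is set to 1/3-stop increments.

Aperture: f/1.4 → f/1.2 → f/1.1 → f/1.0 — 1 stop wider (brighter).
Shutter speed: 1/250 → 1/320 → 1/400 → 1/500 → 1/640 → 1/800 → 1/1000 — 2 stops faster (darker).
ISO: 800 → 1000 → 1250 → 1600 → 2000 → 2500 → 3200 — 2 stops raised (brighter).
Net: +1 −2 +2 = +1 stop.

1 stop brighter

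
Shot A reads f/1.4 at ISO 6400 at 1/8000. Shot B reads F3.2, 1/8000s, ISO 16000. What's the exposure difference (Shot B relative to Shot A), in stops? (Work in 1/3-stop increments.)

Aperture: f/1.4 → f/1.6 → f/1.8 → f/2 → f/2.2 → f/2.5 → f/2.8 → f/3.2 — 2 1/3 stops stopped down (darker).
Shutter speed: unchanged.
ISO: 6400 → 8000 → 10000 → 12800 → 16000 — 1 1/3 stops raised (brighter).
Net: −2 1/3 +1 1/3 = −1 stop.

1 stop darker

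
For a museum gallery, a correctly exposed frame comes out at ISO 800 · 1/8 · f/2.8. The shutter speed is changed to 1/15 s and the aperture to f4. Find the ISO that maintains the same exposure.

ISO 3200

Shutter speed: 1/8 → 1/15 — 1 stop shorter (darker).
Aperture: f/2.8 → f/4 — 1 stop stopped down (darker).
Net change so far: 2 stops darker. Offset with the ISO: 800 → 1600 → 3200.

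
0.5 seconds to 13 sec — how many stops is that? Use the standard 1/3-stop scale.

0.5 → 0.6 → 0.8 → 1 → 1.3 → 1.6 → 2 → 2.5 → 3.2 → 4 → 5 → 6 → 8 → 10 → 13 — count the steps: 14 third-stops = 4 2/3 stops.

4 2/3 stops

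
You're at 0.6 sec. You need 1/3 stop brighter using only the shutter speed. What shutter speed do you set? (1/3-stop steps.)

Shutter speed: 0.6 → 0.8 — 1/3 stop longer (brighter).

0.8 s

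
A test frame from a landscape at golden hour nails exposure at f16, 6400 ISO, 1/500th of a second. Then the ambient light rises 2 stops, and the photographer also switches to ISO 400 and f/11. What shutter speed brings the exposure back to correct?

Scene light: 2 stops brighter.
ISO: 6400 → 3200 → 1600 → 800 → 400 — 4 stops lower (darker).
Aperture: f/16 → f/11 — 1 stop wider (brighter).
Net so far: 1 stop darker. Shutter speed: 1/500 → 1/250.

1/250s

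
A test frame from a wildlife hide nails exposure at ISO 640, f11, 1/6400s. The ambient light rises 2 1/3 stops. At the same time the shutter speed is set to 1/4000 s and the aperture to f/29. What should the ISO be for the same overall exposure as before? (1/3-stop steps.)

ISO 500

Scene light: 2 1/3 stops brighter.
Shutter speed: 1/6400 → 1/5000 → 1/4000 — 2/3 stop slower (brighter).
Aperture: f/11 → f/13 → f/14 → f/16 → f/18 → f/20 → f/22 → f/25 → f/29 — 2 2/3 stops smaller aperture (darker).
Net so far: 1/3 stop brighter. ISO: 640 → 500.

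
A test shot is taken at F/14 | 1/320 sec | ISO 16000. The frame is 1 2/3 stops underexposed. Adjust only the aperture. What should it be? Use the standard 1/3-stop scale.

f/8

Underexposed by 1 2/3 stops → need 1 2/3 stops brighter.
Aperture: f/14 → f/13 → f/11 → f/10 → f/9 → f/8.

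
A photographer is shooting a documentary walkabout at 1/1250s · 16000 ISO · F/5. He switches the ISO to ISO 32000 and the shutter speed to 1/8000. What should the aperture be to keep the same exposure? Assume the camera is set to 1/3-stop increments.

ISO: 16000 → 20000 → 25600 → 32000 — 1 stop raised (brighter).
Shutter speed: 1/1250 → 1/1600 → 1/2000 → 1/2500 → 1/3200 → 1/4000 → 1/5000 → 1/6400 → 1/8000 — 2 2/3 stops faster (darker).
Net change so far: 1 2/3 stops darker. Offset with the aperture: f/5 → f/4.5 → f/4 → f/3.5 → f/3.2 → f/2.8.

f/2.8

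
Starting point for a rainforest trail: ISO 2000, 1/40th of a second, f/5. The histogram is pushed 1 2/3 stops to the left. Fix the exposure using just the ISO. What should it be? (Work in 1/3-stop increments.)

Underexposed by 1 2/3 stops → need 1 2/3 stops brighter.
ISO: 2000 → 2500 → 3200 → 4000 → 5000 → 6400.

ISO 6400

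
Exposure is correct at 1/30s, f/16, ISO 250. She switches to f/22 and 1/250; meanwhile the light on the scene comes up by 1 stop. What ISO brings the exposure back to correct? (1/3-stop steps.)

ISO 2000

Scene light: 1 stop brighter.
Aperture: f/16 → f/18 → f/20 → f/22 — 1 stop smaller aperture (darker).
Shutter speed: 1/30 → 1/40 → 1/50 → 1/60 → 1/80 → 1/100 → 1/125 → 1/160 → 1/200 → 1/250 — 3 stops faster (darker).
Net so far: 3 stops darker. ISO: 250 → 320 → 400 → 500 → 640 → 800 → 1000 → 1250 → 1600 → 2000.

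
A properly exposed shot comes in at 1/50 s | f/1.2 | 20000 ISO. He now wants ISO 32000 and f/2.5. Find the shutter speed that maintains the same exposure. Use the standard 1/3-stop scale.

1/20s

ISO: 20000 → 25600 → 32000 — 2/3 stop raised (brighter).
Aperture: f/1.2 → f/1.4 → f/1.6 → f/1.8 → f/2 → f/2.2 → f/2.5 — 2 stops smaller aperture (darker).
Net change so far: 1 1/3 stops darker. Offset with the shutter speed: 1/50 → 1/40 → 1/30 → 1/25 → 1/20.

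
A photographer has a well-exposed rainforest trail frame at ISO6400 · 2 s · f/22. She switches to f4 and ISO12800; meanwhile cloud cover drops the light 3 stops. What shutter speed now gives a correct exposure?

1/4s

Scene light: 3 stops darker.
Aperture: f/22 → f/16 → f/11 → f/8 → f/5.6 → f/4 — 5 stops larger aperture (brighter).
ISO: 6400 → 12800 — 1 stop raised (brighter).
Net so far: 3 stops brighter. Shutter speed: 2 → 1 → 1/2 → 1/4.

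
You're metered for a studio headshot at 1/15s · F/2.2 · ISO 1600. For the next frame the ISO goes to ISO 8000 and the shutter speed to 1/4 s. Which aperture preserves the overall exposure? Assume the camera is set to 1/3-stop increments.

ISO: 1600 → 2000 → 2500 → 3200 → 4000 → 5000 → 6400 → 8000 — 2 1/3 stops raised (brighter).
Shutter speed: 1/15 → 1/13 → 1/10 → 1/8 → 1/6 → 1/5 → 1/4 — 2 stops slower (brighter).
Net change so far: 4 1/3 stops brighter. Offset with the aperture: f/2.2 → f/2.5 → f/2.8 → f/3.2 → f/3.5 → f/4 → f/4.5 → f/5 → f/5.6 → f/6.3 → f/7.1 → f/8 → f/9 → f/10.

f/10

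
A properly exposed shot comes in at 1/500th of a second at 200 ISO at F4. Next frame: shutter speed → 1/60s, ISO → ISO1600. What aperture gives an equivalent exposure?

f/32

Shutter speed: 1/500 → 1/250 → 1/125 → 1/60 — 3 stops longer (brighter).
ISO: 200 → 400 → 800 → 1600 — 3 stops higher (brighter).
Net change so far: 6 stops brighter. Offset with the aperture: f/4 → f/5.6 → f/8 → f/11 → f/16 → f/22 → f/32.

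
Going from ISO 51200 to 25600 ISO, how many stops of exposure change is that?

51200 → 25600 — count the steps: 1 stop.

1 stop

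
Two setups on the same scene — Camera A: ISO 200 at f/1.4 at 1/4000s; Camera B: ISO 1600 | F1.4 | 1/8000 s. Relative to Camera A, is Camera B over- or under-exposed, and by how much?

Aperture: unchanged.
Shutter speed: 1/4000 → 1/8000 — 1 stop shorter (darker).
ISO: 200 → 400 → 800 → 1600 — 3 stops raised (brighter).
Net: −1 +3 = +2 stops.

2 stops brighter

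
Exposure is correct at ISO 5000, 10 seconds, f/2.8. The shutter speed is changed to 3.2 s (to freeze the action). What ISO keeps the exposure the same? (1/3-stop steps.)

ISO 16000

Shutter speed: 10 → 8 → 6 → 5 → 4 → 3.2 — 1 2/3 stops shorter (darker).
Need 1 2/3 stops brighter from the ISO: 5000 → 6400 → 8000 → 10000 → 12800 → 16000.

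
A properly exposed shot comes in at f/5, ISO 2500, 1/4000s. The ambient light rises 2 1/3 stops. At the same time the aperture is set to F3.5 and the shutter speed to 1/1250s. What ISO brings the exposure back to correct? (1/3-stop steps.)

Scene light: 2 1/3 stops brighter.
Aperture: f/5 → f/4.5 → f/4 → f/3.5 — 1 stop opened up (brighter).
Shutter speed: 1/4000 → 1/3200 → 1/2500 → 1/2000 → 1/1600 → 1/1250 — 1 2/3 stops longer (brighter).
Net so far: 5 stops brighter. ISO: 2500 → 2000 → 1600 → 1250 → 1000 → 800 → 640 → 500 → 400 → 320 → 250 → 200 → 160 → 125 → 100 → 80.

ISO 80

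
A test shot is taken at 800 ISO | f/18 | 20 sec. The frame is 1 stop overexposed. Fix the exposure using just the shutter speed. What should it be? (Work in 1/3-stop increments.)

10 s

Overexposed by 1 stop → need 1 stop darker.
Shutter speed: 20 → 15 → 13 → 10.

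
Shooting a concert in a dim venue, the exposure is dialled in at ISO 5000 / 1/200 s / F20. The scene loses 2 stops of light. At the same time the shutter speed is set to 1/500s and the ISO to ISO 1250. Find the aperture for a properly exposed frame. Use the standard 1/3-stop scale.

f/3.2

Scene light: 2 stops darker.
Shutter speed: 1/200 → 1/250 → 1/320 → 1/400 → 1/500 — 1 1/3 stops faster (darker).
ISO: 5000 → 4000 → 3200 → 2500 → 2000 → 1600 → 1250 — 2 stops lower (darker).
Net so far: 5 1/3 stops darker. Aperture: f/20 → f/18 → f/16 → f/14 → f/13 → f/11 → f/10 → f/9 → f/8 → f/7.1 → f/6.3 → f/5.6 → f/5 → f/4.5 → f/4 → f/3.5 → f/3.2.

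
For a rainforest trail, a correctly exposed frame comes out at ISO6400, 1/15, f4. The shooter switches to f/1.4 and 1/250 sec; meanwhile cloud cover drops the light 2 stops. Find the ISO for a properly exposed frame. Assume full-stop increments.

Scene light: 2 stops darker.
Aperture: f/4 → f/2.8 → f/2 → f/1.4 — 3 stops wider (brighter).
Shutter speed: 1/15 → 1/30 → 1/60 → 1/125 → 1/250 — 4 stops faster (darker).
Net so far: 3 stops darker. ISO: 6400 → 12800 → 25600 → 51200.

ISO 51200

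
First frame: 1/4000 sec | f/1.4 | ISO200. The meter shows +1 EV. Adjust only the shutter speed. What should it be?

1/8000s

Overexposed by 1 stop → need 1 stop darker.
Shutter speed: 1/4000 → 1/8000.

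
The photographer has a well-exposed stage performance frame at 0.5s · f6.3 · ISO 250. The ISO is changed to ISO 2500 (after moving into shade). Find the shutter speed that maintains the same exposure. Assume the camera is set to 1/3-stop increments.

ISO: 250 → 320 → 400 → 500 → 640 → 800 → 1000 → 1250 → 1600 → 2000 → 2500 — 3 1/3 stops higher (brighter).
Need 3 1/3 stops darker from the shutter speed: 0.5 → 0.4 → 0.3 → 1/4 → 1/5 → 1/6 → 1/8 → 1/10 → 1/13 → 1/15 → 1/20.

1/20s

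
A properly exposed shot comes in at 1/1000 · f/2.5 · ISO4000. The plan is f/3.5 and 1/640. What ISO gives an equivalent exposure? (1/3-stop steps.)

Aperture: f/2.5 → f/2.8 → f/3.2 → f/3.5 — 1 stop stopped down (darker).
Shutter speed: 1/1000 → 1/800 → 1/640 — 2/3 stop slower (brighter).
Net change so far: 1/3 stop darker. Offset with the ISO: 4000 → 5000.

ISO 5000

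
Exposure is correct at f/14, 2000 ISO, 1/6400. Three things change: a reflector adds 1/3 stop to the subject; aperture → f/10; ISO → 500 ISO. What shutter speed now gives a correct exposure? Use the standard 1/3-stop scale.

1/4000s

Scene light: 1/3 stop brighter.
Aperture: f/14 → f/13 → f/11 → f/10 — 1 stop opened up (brighter).
ISO: 2000 → 1600 → 1250 → 1000 → 800 → 640 → 500 — 2 stops dropped (darker).
Net so far: 2/3 stop darker. Shutter speed: 1/6400 → 1/5000 → 1/4000.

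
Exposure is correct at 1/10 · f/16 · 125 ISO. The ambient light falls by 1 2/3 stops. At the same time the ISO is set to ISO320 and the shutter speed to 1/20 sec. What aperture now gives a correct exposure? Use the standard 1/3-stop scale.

Scene light: 1 2/3 stops darker.
ISO: 125 → 160 → 200 → 250 → 320 — 1 1/3 stops raised (brighter).
Shutter speed: 1/10 → 1/13 → 1/15 → 1/20 — 1 stop faster (darker).
Net so far: 1 1/3 stops darker. Aperture: f/16 → f/14 → f/13 → f/11 → f/10.

f/10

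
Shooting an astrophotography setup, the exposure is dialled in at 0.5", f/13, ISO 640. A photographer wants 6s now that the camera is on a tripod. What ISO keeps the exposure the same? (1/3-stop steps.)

Shutter speed: 0.5 → 0.6 → 0.8 → 1 → 1.3 → 1.6 → 2 → 2.5 → 3.2 → 4 → 5 → 6 — 3 2/3 stops slower (brighter).
Need 3 2/3 stops darker from the ISO: 640 → 500 → 400 → 320 → 250 → 200 → 160 → 125 → 100 → 80 → 64 → 50.

ISO 50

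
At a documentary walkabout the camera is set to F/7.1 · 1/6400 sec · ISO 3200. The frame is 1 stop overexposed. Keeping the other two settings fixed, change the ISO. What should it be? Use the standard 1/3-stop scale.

ISO 1600

Overexposed by 1 stop → need 1 stop darker.
ISO: 3200 → 2500 → 2000 → 1600.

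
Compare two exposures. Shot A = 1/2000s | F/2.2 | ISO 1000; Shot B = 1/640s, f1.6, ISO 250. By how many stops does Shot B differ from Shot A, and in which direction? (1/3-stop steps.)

2/3 stop brighter

Aperture: f/2.2 → f/2 → f/1.8 → f/1.6 — 1 stop opened up (brighter).
Shutter speed: 1/2000 → 1/1600 → 1/1250 → 1/1000 → 1/800 → 1/640 — 1 2/3 stops slower (brighter).
ISO: 1000 → 800 → 640 → 500 → 400 → 320 → 250 — 2 stops lower (darker).
Net: +1 +1 2/3 −2 = +2/3 stops.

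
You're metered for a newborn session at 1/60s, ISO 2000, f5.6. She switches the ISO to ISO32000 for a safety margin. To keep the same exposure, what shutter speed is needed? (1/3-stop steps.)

1/1000s

ISO: 2000 → 2500 → 3200 → 4000 → 5000 → 6400 → 8000 → 10000 → 12800 → 16000 → 20000 → 25600 → 32000 — 4 stops higher (brighter).
Need 4 stops darker from the shutter speed: 1/60 → 1/80 → 1/100 → 1/125 → 1/160 → 1/200 → 1/250 → 1/320 → 1/400 → 1/500 → 1/640 → 1/800 → 1/1000.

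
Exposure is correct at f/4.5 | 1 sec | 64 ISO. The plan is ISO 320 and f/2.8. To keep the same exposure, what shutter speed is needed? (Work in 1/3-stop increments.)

1/13s

ISO: 64 → 80 → 100 → 125 → 160 → 200 → 250 → 320 — 2 1/3 stops raised (brighter).
Aperture: f/4.5 → f/4 → f/3.5 → f/3.2 → f/2.8 — 1 1/3 stops opened up (brighter).
Net change so far: 3 2/3 stops brighter. Offset with the shutter speed: 1 → 0.8 → 0.6 → 0.5 → 0.4 → 0.3 → 1/4 → 1/5 → 1/6 → 1/8 → 1/10 → 1/13.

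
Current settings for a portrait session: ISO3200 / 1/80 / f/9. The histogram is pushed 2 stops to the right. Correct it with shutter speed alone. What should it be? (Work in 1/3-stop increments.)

Overexposed by 2 stops → need 2 stops darker.
Shutter speed: 1/80 → 1/100 → 1/125 → 1/160 → 1/200 → 1/250 → 1/320.

1/320s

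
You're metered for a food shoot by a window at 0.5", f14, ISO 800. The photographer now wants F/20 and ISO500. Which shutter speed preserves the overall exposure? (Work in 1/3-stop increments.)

Aperture: f/14 → f/16 → f/18 → f/20 — 1 stop smaller aperture (darker).
ISO: 800 → 640 → 500 — 2/3 stop lower (darker).
Net change so far: 1 2/3 stops darker. Offset with the shutter speed: 0.5 → 0.6 → 0.8 → 1 → 1.3 → 1.6.

1.6 s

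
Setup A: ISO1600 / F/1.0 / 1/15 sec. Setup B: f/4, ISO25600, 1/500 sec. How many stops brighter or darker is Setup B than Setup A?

5 stops darker

Aperture: f/1.0 → f/1.4 → f/2 → f/2.8 → f/4 — 4 stops smaller aperture (darker).
Shutter speed: 1/15 → 1/30 → 1/60 → 1/125 → 1/250 → 1/500 — 5 stops faster (darker).
ISO: 1600 → 3200 → 6400 → 12800 → 25600 — 4 stops higher (brighter).
Net: −4 −5 +4 = −5 stops.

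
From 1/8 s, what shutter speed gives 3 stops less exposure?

1/60s

Shutter speed: 1/8 → 1/15 → 1/30 → 1/60 — 3 stops faster (darker).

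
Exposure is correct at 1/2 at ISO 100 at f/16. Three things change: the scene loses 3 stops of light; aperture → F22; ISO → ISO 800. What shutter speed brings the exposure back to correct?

1 s

Scene light: 3 stops darker.
Aperture: f/16 → f/22 — 1 stop narrower (darker).
ISO: 100 → 200 → 400 → 800 — 3 stops higher (brighter).
Net so far: 1 stop darker. Shutter speed: 1/2 → 1.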